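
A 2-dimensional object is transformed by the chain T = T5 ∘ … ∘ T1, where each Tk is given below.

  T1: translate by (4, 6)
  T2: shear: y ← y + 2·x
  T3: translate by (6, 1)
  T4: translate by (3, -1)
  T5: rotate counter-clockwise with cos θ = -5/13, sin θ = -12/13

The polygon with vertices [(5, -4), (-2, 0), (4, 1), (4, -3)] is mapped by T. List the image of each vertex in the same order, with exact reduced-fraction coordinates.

T1 translate by (4, 6): (5, -4) → (9, 2); (-2, 0) → (2, 6); (4, 1) → (8, 7); (4, -3) → (8, 3)
T2 shear: y ← y + 2·x: (9, 2) → (9, 20); (2, 6) → (2, 10); (8, 7) → (8, 23); (8, 3) → (8, 19)
T3 translate by (6, 1): (9, 20) → (15, 21); (2, 10) → (8, 11); (8, 23) → (14, 24); (8, 19) → (14, 20)
T4 translate by (3, -1): (15, 21) → (18, 20); (8, 11) → (11, 10); (14, 24) → (17, 23); (14, 20) → (17, 19)
T5 rotate counter-clockwise with cos θ = -5/13, sin θ = -12/13: (18, 20) → (150/13, -316/13); (11, 10) → (5, -14); (17, 23) → (191/13, -319/13); (17, 19) → (11, -23)

image vertices: (150/13, -316/13), (5, -14), (191/13, -319/13), (11, -23)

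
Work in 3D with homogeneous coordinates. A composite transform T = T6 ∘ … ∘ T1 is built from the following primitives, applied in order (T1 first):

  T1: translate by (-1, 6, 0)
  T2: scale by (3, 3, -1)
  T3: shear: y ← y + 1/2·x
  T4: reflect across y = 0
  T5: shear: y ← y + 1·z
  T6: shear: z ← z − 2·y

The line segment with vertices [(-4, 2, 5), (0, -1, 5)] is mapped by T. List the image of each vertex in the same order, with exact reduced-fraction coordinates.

T1 translate by (-1, 6, 0): (-4, 2, 5) → (-5, 8, 5); (0, -1, 5) → (-1, 5, 5)
T2 scale by (3, 3, -1): (-5, 8, 5) → (-15, 24, -5); (-1, 5, 5) → (-3, 15, -5)
T3 shear: y ← y + 1/2·x: (-15, 24, -5) → (-15, 33/2, -5); (-3, 15, -5) → (-3, 27/2, -5)
T4 reflect across y = 0: (-15, 33/2, -5) → (-15, -33/2, -5); (-3, 27/2, -5) → (-3, -27/2, -5)
T5 shear: y ← y + 1·z: (-15, -33/2, -5) → (-15, -43/2, -5); (-3, -27/2, -5) → (-3, -37/2, -5)
T6 shear: z ← z − 2·y: (-15, -43/2, -5) → (-15, -43/2, 38); (-3, -37/2, -5) → (-3, -37/2, 32)

image vertices: (-15, -43/2, 38), (-3, -37/2, 32)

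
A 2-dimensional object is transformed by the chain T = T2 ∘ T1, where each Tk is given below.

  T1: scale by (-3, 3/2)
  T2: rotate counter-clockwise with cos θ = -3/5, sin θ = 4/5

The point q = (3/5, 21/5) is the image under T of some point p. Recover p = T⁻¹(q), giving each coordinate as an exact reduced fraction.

T1 = [-3 0 0; 0 3/2 0; 0 0 1]
T2·T1 = [9/5 -6/5 0; -12/5 -9/10 0; 0 0 1]
det M = -9/2; M⁻¹ = [1/5 -4/15 0; -8/15 -2/5 0; 0 0 1]
M⁻¹ · (3/5, 21/5)ᵀ = (-1, -2)ᵀ

p = (-1, -2)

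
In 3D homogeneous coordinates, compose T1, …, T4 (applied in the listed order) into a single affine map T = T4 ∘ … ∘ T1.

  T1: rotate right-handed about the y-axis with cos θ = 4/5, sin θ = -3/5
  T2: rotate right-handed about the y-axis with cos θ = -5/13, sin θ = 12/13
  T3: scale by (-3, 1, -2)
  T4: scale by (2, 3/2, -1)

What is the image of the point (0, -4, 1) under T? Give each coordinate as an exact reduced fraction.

T1 rotate right-handed about the y-axis with cos θ = 4/5, sin θ = -3/5: (0, -4, 1) → (-3/5, -4, 4/5)
T2 rotate right-handed about the y-axis with cos θ = -5/13, sin θ = 12/13: (-3/5, -4, 4/5) → (63/65, -4, 16/65)
T3 scale by (-3, 1, -2): (63/65, -4, 16/65) → (-189/65, -4, -32/65)
T4 scale by (2, 3/2, -1): (-189/65, -4, -32/65) → (-378/65, -6, 32/65)

T(p) = (-378/65, -6, 32/65)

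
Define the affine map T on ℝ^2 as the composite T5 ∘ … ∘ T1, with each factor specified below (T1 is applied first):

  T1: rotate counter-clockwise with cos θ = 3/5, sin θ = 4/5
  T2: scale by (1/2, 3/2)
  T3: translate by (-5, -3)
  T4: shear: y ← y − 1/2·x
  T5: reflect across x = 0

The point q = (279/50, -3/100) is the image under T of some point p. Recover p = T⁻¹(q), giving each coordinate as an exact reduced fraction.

T1 = [3/5 -4/5 0; 4/5 3/5 0; 0 0 1]
T2·T1 = [3/10 -2/5 0; 6/5 9/10 0; 0 0 1]
T3·…·T1 = [3/10 -2/5 -5; 6/5 9/10 -3; 0 0 1]
T4·…·T1 = [3/10 -2/5 -5; 21/20 11/10 -1/2; 0 0 1]
T5·…·T1 = [-3/10 2/5 5; 21/20 11/10 -1/2; 0 0 1]
det M = -3/4; M⁻¹ = [-22/15 8/15 38/5; 7/5 2/5 -34/5; 0 0 1]
M⁻¹ · (279/50, -3/100)ᵀ = (-3/5, 1)ᵀ

p = (-3/5, 1)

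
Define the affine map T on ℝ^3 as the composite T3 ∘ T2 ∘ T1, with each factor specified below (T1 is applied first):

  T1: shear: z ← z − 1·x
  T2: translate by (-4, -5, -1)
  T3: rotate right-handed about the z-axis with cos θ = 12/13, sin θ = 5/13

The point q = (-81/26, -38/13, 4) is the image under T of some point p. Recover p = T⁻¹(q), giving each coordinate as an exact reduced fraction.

T1 = [1 0 0 0; 0 1 0 0; -1 0 1 0; 0 0 0 1]
T2·T1 = [1 0 0 -4; 0 1 0 -5; -1 0 1 -1; 0 0 0 1]
T3·…·T1 = [12/13 -5/13 0 -23/13; 5/13 12/13 0 -80/13; -1 0 1 -1; 0 0 0 1]
det M = 1; M⁻¹ = [12/13 5/13 0 4; -5/13 12/13 0 5; 12/13 5/13 1 5; 0 0 0 1]
M⁻¹ · (-81/26, -38/13, 4)ᵀ = (0, 7/2, 5)ᵀ

p = (0, 7/2, 5)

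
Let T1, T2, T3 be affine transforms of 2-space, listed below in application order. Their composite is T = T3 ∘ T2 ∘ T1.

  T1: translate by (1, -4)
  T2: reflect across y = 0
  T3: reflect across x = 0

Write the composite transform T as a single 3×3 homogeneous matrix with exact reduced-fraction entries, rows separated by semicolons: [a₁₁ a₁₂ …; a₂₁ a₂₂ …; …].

T1 = [1 0 1; 0 1 -4; 0 0 1]
T2·T1 = [1 0 1; 0 -1 4; 0 0 1]
T3·…·T1 = [-1 0 -1; 0 -1 4; 0 0 1]

T = [-1 0 -1; 0 -1 4; 0 0 1]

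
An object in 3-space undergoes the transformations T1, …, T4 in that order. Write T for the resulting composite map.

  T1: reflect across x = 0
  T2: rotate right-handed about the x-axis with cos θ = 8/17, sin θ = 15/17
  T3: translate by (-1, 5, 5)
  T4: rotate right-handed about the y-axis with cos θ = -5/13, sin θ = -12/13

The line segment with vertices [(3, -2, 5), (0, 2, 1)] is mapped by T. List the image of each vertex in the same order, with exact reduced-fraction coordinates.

T1 reflect across x = 0: (3, -2, 5) → (-3, -2, 5); (0, 2, 1) → (0, 2, 1)
T2 rotate right-handed about the x-axis with cos θ = 8/17, sin θ = 15/17: (-3, -2, 5) → (-3, -91/17, 10/17); (0, 2, 1) → (0, 1/17, 38/17)
T3 translate by (-1, 5, 5): (-3, -91/17, 10/17) → (-4, -6/17, 95/17); (0, 1/17, 38/17) → (-1, 86/17, 123/17)
T4 rotate right-handed about the y-axis with cos θ = -5/13, sin θ = -12/13: (-4, -6/17, 95/17) → (-800/221, -6/17, -1291/221); (-1, 86/17, 123/17) → (-107/17, 86/17, -63/17)

image vertices: (-800/221, -6/17, -1291/221), (-107/17, 86/17, -63/17)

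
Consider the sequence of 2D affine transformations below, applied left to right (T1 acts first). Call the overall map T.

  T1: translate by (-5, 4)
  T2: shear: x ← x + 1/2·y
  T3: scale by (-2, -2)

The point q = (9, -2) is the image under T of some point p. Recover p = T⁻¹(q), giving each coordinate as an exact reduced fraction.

T1 = [1 0 -5; 0 1 4; 0 0 1]
T2·T1 = [1 1/2 -3; 0 1 4; 0 0 1]
T3·…·T1 = [-2 -1 6; 0 -2 -8; 0 0 1]
det M = 4; M⁻¹ = [-1/2 1/4 5; 0 -1/2 -4; 0 0 1]
M⁻¹ · (9, -2)ᵀ = (0, -3)ᵀ

p = (0, -3)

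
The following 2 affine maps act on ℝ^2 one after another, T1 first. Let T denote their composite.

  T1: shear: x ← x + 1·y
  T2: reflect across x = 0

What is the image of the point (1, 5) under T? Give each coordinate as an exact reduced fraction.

T1 shear: x ← x + 1·y: (1, 5) → (6, 5)
T2 reflect across x = 0: (6, 5) → (-6, 5)

T(p) = (-6, 5)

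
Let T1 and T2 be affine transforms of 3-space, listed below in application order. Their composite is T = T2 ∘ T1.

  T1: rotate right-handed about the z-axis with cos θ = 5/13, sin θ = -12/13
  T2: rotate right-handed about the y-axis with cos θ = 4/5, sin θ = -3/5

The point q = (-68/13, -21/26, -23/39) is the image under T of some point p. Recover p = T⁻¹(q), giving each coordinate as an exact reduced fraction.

p = (-1, -9/2, 8/3)

T1 = [5/13 12/13 0 0; -12/13 5/13 0 0; 0 0 1 0; 0 0 0 1]
T2·T1 = [4/13 48/65 -3/5 0; -12/13 5/13 0 0; 3/13 36/65 4/5 0; 0 0 0 1]
det M = 1; M⁻¹ = [4/13 -12/13 3/13 0; 48/65 5/13 36/65 0; -3/5 0 4/5 0; 0 0 0 1]
M⁻¹ · (-68/13, -21/26, -23/39)ᵀ = (-1, -9/2, 8/3)ᵀ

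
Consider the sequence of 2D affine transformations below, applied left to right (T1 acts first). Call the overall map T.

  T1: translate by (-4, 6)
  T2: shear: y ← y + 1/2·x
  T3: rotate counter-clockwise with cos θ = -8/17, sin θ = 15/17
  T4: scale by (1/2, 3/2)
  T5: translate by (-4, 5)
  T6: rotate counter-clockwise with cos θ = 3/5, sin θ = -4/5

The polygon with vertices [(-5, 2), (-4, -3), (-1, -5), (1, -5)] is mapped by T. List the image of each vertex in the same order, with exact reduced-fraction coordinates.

image vertices: (-3251/340, -491/170), (-167/34, -27/17), (-593/340, 237/170), (-251/340, 559/170)

T1 translate by (-4, 6): (-5, 2) → (-9, 8); (-4, -3) → (-8, 3); (-1, -5) → (-5, 1); (1, -5) → (-3, 1)
T2 shear: y ← y + 1/2·x: (-9, 8) → (-9, 7/2); (-8, 3) → (-8, -1); (-5, 1) → (-5, -3/2); (-3, 1) → (-3, -1/2)
T3 rotate counter-clockwise with cos θ = -8/17, sin θ = 15/17: (-9, 7/2) → (39/34, -163/17); (-8, -1) → (79/17, -112/17); (-5, -3/2) → (125/34, -63/17); (-3, -1/2) → (63/34, -41/17)
T4 scale by (1/2, 3/2): (39/34, -163/17) → (39/68, -489/34); (79/17, -112/17) → (79/34, -168/17); (125/34, -63/17) → (125/68, -189/34); (63/34, -41/17) → (63/68, -123/34)
T5 translate by (-4, 5): (39/68, -489/34) → (-233/68, -319/34); (79/34, -168/17) → (-57/34, -83/17); (125/68, -189/34) → (-147/68, -19/34); (63/68, -123/34) → (-209/68, 47/34)
T6 rotate counter-clockwise with cos θ = 3/5, sin θ = -4/5: (-233/68, -319/34) → (-3251/340, -491/170); (-57/34, -83/17) → (-167/34, -27/17); (-147/68, -19/34) → (-593/340, 237/170); (-209/68, 47/34) → (-251/340, 559/170)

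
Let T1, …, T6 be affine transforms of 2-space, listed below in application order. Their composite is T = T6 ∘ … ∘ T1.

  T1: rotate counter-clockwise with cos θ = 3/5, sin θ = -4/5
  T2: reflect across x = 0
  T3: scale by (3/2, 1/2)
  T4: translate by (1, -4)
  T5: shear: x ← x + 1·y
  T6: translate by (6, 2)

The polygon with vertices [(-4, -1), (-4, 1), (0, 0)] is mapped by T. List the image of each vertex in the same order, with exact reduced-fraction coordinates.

image vertices: (91/10, -7/10), (73/10, -1/10), (3, -2)

T1 rotate counter-clockwise with cos θ = 3/5, sin θ = -4/5: (-4, -1) → (-16/5, 13/5); (-4, 1) → (-8/5, 19/5); (0, 0) → (0, 0)
T2 reflect across x = 0: (-16/5, 13/5) → (16/5, 13/5); (-8/5, 19/5) → (8/5, 19/5); (0, 0) → (0, 0)
T3 scale by (3/2, 1/2): (16/5, 13/5) → (24/5, 13/10); (8/5, 19/5) → (12/5, 19/10); (0, 0) → (0, 0)
T4 translate by (1, -4): (24/5, 13/10) → (29/5, -27/10); (12/5, 19/10) → (17/5, -21/10); (0, 0) → (1, -4)
T5 shear: x ← x + 1·y: (29/5, -27/10) → (31/10, -27/10); (17/5, -21/10) → (13/10, -21/10); (1, -4) → (-3, -4)
T6 translate by (6, 2): (31/10, -27/10) → (91/10, -7/10); (13/10, -21/10) → (73/10, -1/10); (-3, -4) → (3, -2)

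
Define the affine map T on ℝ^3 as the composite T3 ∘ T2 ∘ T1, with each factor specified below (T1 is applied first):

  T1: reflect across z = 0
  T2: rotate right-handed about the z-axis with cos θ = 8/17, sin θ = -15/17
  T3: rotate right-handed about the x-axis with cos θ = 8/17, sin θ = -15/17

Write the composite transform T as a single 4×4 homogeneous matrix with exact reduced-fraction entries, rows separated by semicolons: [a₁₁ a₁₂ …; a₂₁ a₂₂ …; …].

T1 = [1 0 0 0; 0 1 0 0; 0 0 -1 0; 0 0 0 1]
T2·T1 = [8/17 15/17 0 0; -15/17 8/17 0 0; 0 0 -1 0; 0 0 0 1]
T3·…·T1 = [8/17 15/17 0 0; -120/289 64/289 -15/17 0; 225/289 -120/289 -8/17 0; 0 0 0 1]

T = [8/17 15/17 0 0; -120/289 64/289 -15/17 0; 225/289 -120/289 -8/17 0; 0 0 0 1]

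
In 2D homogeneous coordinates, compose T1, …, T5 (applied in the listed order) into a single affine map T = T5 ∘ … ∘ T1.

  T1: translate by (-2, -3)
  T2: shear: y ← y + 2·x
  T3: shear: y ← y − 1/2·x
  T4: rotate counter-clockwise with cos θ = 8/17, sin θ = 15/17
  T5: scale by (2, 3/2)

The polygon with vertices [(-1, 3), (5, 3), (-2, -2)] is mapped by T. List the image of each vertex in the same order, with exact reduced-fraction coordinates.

T1 translate by (-2, -3): (-1, 3) → (-3, 0); (5, 3) → (3, 0); (-2, -2) → (-4, -5)
T2 shear: y ← y + 2·x: (-3, 0) → (-3, -6); (3, 0) → (3, 6); (-4, -5) → (-4, -13)
T3 shear: y ← y − 1/2·x: (-3, -6) → (-3, -9/2); (3, 6) → (3, 9/2); (-4, -13) → (-4, -11)
T4 rotate counter-clockwise with cos θ = 8/17, sin θ = 15/17: (-3, -9/2) → (87/34, -81/17); (3, 9/2) → (-87/34, 81/17); (-4, -11) → (133/17, -148/17)
T5 scale by (2, 3/2): (87/34, -81/17) → (87/17, -243/34); (-87/34, 81/17) → (-87/17, 243/34); (133/17, -148/17) → (266/17, -222/17)

image vertices: (87/17, -243/34), (-87/17, 243/34), (266/17, -222/17)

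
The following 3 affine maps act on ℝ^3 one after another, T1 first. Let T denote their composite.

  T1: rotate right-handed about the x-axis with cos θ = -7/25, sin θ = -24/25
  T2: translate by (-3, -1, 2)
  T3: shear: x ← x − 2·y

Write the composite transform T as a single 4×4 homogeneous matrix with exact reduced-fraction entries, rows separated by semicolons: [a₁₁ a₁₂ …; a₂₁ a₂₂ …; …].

T = [1 14/25 -48/25 -1; 0 -7/25 24/25 -1; 0 -24/25 -7/25 2; 0 0 0 1]

T1 = [1 0 0 0; 0 -7/25 24/25 0; 0 -24/25 -7/25 0; 0 0 0 1]
T2·T1 = [1 0 0 -3; 0 -7/25 24/25 -1; 0 -24/25 -7/25 2; 0 0 0 1]
T3·…·T1 = [1 14/25 -48/25 -1; 0 -7/25 24/25 -1; 0 -24/25 -7/25 2; 0 0 0 1]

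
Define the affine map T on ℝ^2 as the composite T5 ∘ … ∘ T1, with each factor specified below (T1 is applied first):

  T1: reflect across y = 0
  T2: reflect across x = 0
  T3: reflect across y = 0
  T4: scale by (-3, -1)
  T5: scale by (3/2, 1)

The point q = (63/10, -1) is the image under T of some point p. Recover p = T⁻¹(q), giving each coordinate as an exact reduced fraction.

T1 = [1 0 0; 0 -1 0; 0 0 1]
T2·T1 = [-1 0 0; 0 -1 0; 0 0 1]
T3·…·T1 = [-1 0 0; 0 1 0; 0 0 1]
T4·…·T1 = [3 0 0; 0 -1 0; 0 0 1]
T5·…·T1 = [9/2 0 0; 0 -1 0; 0 0 1]
det M = -9/2; M⁻¹ = [2/9 0 0; 0 -1 0; 0 0 1]
M⁻¹ · (63/10, -1)ᵀ = (7/5, 1)ᵀ

p = (7/5, 1)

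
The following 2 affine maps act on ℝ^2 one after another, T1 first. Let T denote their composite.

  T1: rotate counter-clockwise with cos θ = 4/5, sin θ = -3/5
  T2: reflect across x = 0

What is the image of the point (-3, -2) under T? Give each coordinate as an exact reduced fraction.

T1 rotate counter-clockwise with cos θ = 4/5, sin θ = -3/5: (-3, -2) → (-18/5, 1/5)
T2 reflect across x = 0: (-18/5, 1/5) → (18/5, 1/5)

T(p) = (18/5, 1/5)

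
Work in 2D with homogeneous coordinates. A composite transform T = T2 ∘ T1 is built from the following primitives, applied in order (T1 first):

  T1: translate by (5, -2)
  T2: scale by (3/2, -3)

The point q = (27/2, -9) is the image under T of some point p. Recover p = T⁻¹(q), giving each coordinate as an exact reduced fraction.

T1 = [1 0 5; 0 1 -2; 0 0 1]
T2·T1 = [3/2 0 15/2; 0 -3 6; 0 0 1]
det M = -9/2; M⁻¹ = [2/3 0 -5; 0 -1/3 2; 0 0 1]
M⁻¹ · (27/2, -9)ᵀ = (4, 5)ᵀ

p = (4, 5)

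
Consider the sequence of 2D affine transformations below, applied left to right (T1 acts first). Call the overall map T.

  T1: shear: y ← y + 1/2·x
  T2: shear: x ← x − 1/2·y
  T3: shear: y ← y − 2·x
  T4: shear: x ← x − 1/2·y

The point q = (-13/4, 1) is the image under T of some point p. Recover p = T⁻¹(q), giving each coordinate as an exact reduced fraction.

T1 = [1 0 0; 1/2 1 0; 0 0 1]
T2·T1 = [3/4 -1/2 0; 1/2 1 0; 0 0 1]
T3·…·T1 = [3/4 -1/2 0; -1 2 0; 0 0 1]
T4·…·T1 = [5/4 -3/2 0; -1 2 0; 0 0 1]
det M = 1; M⁻¹ = [2 3/2 0; 1 5/4 0; 0 0 1]
M⁻¹ · (-13/4, 1)ᵀ = (-5, -2)ᵀ

p = (-5, -2)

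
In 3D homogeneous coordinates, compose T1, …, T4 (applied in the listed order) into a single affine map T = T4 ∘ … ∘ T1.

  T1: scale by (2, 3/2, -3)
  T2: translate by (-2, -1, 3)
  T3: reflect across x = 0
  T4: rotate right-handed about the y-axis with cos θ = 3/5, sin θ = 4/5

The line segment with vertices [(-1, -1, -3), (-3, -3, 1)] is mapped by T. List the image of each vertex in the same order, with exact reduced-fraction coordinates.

T1 scale by (2, 3/2, -3): (-1, -1, -3) → (-2, -3/2, 9); (-3, -3, 1) → (-6, -9/2, -3)
T2 translate by (-2, -1, 3): (-2, -3/2, 9) → (-4, -5/2, 12); (-6, -9/2, -3) → (-8, -11/2, 0)
T3 reflect across x = 0: (-4, -5/2, 12) → (4, -5/2, 12); (-8, -11/2, 0) → (8, -11/2, 0)
T4 rotate right-handed about the y-axis with cos θ = 3/5, sin θ = 4/5: (4, -5/2, 12) → (12, -5/2, 4); (8, -11/2, 0) → (24/5, -11/2, -32/5)

image vertices: (12, -5/2, 4), (24/5, -11/2, -32/5)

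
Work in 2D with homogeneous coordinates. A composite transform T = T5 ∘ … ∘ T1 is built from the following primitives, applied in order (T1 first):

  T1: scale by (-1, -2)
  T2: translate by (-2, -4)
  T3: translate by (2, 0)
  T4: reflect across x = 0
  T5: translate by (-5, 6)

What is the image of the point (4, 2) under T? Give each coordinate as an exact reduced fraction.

T1 scale by (-1, -2): (4, 2) → (-4, -4)
T2 translate by (-2, -4): (-4, -4) → (-6, -8)
T3 translate by (2, 0): (-6, -8) → (-4, -8)
T4 reflect across x = 0: (-4, -8) → (4, -8)
T5 translate by (-5, 6): (4, -8) → (-1, -2)

T(p) = (-1, -2)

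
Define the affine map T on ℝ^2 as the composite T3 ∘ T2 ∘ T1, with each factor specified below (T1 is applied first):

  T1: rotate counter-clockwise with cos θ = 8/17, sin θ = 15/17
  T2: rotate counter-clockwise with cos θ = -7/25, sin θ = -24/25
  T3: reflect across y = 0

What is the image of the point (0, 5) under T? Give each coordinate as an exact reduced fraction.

T(p) = (297/85, -304/85)

T1 rotate counter-clockwise with cos θ = 8/17, sin θ = 15/17: (0, 5) → (-75/17, 40/17)
T2 rotate counter-clockwise with cos θ = -7/25, sin θ = -24/25: (-75/17, 40/17) → (297/85, 304/85)
T3 reflect across y = 0: (297/85, 304/85) → (297/85, -304/85)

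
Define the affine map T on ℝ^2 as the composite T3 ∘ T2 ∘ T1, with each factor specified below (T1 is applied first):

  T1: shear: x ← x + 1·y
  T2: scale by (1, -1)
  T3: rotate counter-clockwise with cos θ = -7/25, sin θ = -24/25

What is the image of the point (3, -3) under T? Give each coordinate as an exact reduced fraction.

T(p) = (72/25, -21/25)

T1 shear: x ← x + 1·y: (3, -3) → (0, -3)
T2 scale by (1, -1): (0, -3) → (0, 3)
T3 rotate counter-clockwise with cos θ = -7/25, sin θ = -24/25: (0, 3) → (72/25, -21/25)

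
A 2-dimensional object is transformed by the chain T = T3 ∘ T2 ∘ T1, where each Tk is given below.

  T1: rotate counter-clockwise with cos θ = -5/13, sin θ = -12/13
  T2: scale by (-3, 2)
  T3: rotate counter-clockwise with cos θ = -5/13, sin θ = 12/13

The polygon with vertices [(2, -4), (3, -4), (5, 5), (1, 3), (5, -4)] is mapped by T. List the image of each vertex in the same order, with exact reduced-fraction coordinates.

T1 rotate counter-clockwise with cos θ = -5/13, sin θ = -12/13: (2, -4) → (-58/13, -4/13); (3, -4) → (-63/13, -16/13); (5, 5) → (35/13, -85/13); (1, 3) → (31/13, -27/13); (5, -4) → (-73/13, -40/13)
T2 scale by (-3, 2): (-58/13, -4/13) → (174/13, -8/13); (-63/13, -16/13) → (189/13, -32/13); (35/13, -85/13) → (-105/13, -170/13); (31/13, -27/13) → (-93/13, -54/13); (-73/13, -40/13) → (219/13, -80/13)
T3 rotate counter-clockwise with cos θ = -5/13, sin θ = 12/13: (174/13, -8/13) → (-774/169, 2128/169); (189/13, -32/13) → (-561/169, 2428/169); (-105/13, -170/13) → (2565/169, -410/169); (-93/13, -54/13) → (1113/169, -846/169); (219/13, -80/13) → (-135/169, 3028/169)

image vertices: (-774/169, 2128/169), (-561/169, 2428/169), (2565/169, -410/169), (1113/169, -846/169), (-135/169, 3028/169)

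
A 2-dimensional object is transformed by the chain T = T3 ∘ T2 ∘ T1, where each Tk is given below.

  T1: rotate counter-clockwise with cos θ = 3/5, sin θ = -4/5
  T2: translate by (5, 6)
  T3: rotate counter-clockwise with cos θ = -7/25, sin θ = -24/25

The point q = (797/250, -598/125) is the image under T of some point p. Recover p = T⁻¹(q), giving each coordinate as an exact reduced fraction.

p = (1/2, -2)

T1 = [3/5 4/5 0; -4/5 3/5 0; 0 0 1]
T2·T1 = [3/5 4/5 5; -4/5 3/5 6; 0 0 1]
T3·…·T1 = [-117/125 44/125 109/25; -44/125 -117/125 -162/25; 0 0 1]
det M = 1; M⁻¹ = [-117/125 -44/125 9/5; 44/125 -117/125 -38/5; 0 0 1]
M⁻¹ · (797/250, -598/125)ᵀ = (1/2, -2)ᵀ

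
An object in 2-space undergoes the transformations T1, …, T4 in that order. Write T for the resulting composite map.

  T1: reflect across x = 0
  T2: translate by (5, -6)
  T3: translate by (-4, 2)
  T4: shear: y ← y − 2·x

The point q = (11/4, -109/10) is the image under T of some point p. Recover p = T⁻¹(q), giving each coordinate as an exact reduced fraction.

p = (-7/4, -7/5)

T1 = [-1 0 0; 0 1 0; 0 0 1]
T2·T1 = [-1 0 5; 0 1 -6; 0 0 1]
T3·…·T1 = [-1 0 1; 0 1 -4; 0 0 1]
T4·…·T1 = [-1 0 1; 2 1 -6; 0 0 1]
det M = -1; M⁻¹ = [-1 0 1; 2 1 4; 0 0 1]
M⁻¹ · (11/4, -109/10)ᵀ = (-7/4, -7/5)ᵀ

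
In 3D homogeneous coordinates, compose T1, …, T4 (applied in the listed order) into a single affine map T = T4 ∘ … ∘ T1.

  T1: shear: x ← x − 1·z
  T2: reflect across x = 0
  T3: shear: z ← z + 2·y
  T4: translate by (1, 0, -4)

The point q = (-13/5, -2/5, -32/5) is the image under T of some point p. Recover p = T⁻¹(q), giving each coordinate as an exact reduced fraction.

p = (2, -2/5, -8/5)

T1 = [1 0 -1 0; 0 1 0 0; 0 0 1 0; 0 0 0 1]
T2·T1 = [-1 0 1 0; 0 1 0 0; 0 0 1 0; 0 0 0 1]
T3·…·T1 = [-1 0 1 0; 0 1 0 0; 0 2 1 0; 0 0 0 1]
T4·…·T1 = [-1 0 1 1; 0 1 0 0; 0 2 1 -4; 0 0 0 1]
det M = -1; M⁻¹ = [-1 -2 1 5; 0 1 0 0; 0 -2 1 4; 0 0 0 1]
M⁻¹ · (-13/5, -2/5, -32/5)ᵀ = (2, -2/5, -8/5)ᵀ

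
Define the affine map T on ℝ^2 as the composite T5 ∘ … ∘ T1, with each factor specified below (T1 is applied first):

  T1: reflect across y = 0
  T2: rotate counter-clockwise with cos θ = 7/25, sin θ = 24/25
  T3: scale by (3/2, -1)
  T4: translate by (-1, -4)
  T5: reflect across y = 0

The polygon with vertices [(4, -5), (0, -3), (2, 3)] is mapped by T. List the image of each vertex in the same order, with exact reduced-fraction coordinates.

image vertices: (-163/25, 231/25), (-133/25, 121/25), (104/25, 127/25)

T1 reflect across y = 0: (4, -5) → (4, 5); (0, -3) → (0, 3); (2, 3) → (2, -3)
T2 rotate counter-clockwise with cos θ = 7/25, sin θ = 24/25: (4, 5) → (-92/25, 131/25); (0, 3) → (-72/25, 21/25); (2, -3) → (86/25, 27/25)
T3 scale by (3/2, -1): (-92/25, 131/25) → (-138/25, -131/25); (-72/25, 21/25) → (-108/25, -21/25); (86/25, 27/25) → (129/25, -27/25)
T4 translate by (-1, -4): (-138/25, -131/25) → (-163/25, -231/25); (-108/25, -21/25) → (-133/25, -121/25); (129/25, -27/25) → (104/25, -127/25)
T5 reflect across y = 0: (-163/25, -231/25) → (-163/25, 231/25); (-133/25, -121/25) → (-133/25, 121/25); (104/25, -127/25) → (104/25, 127/25)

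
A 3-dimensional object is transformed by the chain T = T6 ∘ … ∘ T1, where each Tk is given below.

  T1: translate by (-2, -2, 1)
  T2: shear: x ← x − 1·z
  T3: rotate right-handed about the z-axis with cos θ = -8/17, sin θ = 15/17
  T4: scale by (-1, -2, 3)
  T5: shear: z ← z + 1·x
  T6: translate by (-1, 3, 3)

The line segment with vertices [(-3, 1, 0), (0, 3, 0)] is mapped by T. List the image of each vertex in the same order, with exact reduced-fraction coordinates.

T1 translate by (-2, -2, 1): (-3, 1, 0) → (-5, -1, 1); (0, 3, 0) → (-2, 1, 1)
T2 shear: x ← x − 1·z: (-5, -1, 1) → (-6, -1, 1); (-2, 1, 1) → (-3, 1, 1)
T3 rotate right-handed about the z-axis with cos θ = -8/17, sin θ = 15/17: (-6, -1, 1) → (63/17, -82/17, 1); (-3, 1, 1) → (9/17, -53/17, 1)
T4 scale by (-1, -2, 3): (63/17, -82/17, 1) → (-63/17, 164/17, 3); (9/17, -53/17, 1) → (-9/17, 106/17, 3)
T5 shear: z ← z + 1·x: (-63/17, 164/17, 3) → (-63/17, 164/17, -12/17); (-9/17, 106/17, 3) → (-9/17, 106/17, 42/17)
T6 translate by (-1, 3, 3): (-63/17, 164/17, -12/17) → (-80/17, 215/17, 39/17); (-9/17, 106/17, 42/17) → (-26/17, 157/17, 93/17)

image vertices: (-80/17, 215/17, 39/17), (-26/17, 157/17, 93/17)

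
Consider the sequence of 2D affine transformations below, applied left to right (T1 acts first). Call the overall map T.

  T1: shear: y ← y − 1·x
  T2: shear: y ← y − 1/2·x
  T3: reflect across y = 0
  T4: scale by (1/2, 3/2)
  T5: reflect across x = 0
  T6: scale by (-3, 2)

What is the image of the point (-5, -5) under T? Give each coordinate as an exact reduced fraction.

T(p) = (-15/2, -15/2)

T1 shear: y ← y − 1·x: (-5, -5) → (-5, 0)
T2 shear: y ← y − 1/2·x: (-5, 0) → (-5, 5/2)
T3 reflect across y = 0: (-5, 5/2) → (-5, -5/2)
T4 scale by (1/2, 3/2): (-5, -5/2) → (-5/2, -15/4)
T5 reflect across x = 0: (-5/2, -15/4) → (5/2, -15/4)
T6 scale by (-3, 2): (5/2, -15/4) → (-15/2, -15/2)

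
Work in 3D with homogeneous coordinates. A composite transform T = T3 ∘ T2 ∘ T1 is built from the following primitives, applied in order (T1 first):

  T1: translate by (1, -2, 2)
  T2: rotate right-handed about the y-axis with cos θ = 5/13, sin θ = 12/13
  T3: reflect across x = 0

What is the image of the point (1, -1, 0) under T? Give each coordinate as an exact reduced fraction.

T(p) = (-34/13, -3, -14/13)

T1 translate by (1, -2, 2): (1, -1, 0) → (2, -3, 2)
T2 rotate right-handed about the y-axis with cos θ = 5/13, sin θ = 12/13: (2, -3, 2) → (34/13, -3, -14/13)
T3 reflect across x = 0: (34/13, -3, -14/13) → (-34/13, -3, -14/13)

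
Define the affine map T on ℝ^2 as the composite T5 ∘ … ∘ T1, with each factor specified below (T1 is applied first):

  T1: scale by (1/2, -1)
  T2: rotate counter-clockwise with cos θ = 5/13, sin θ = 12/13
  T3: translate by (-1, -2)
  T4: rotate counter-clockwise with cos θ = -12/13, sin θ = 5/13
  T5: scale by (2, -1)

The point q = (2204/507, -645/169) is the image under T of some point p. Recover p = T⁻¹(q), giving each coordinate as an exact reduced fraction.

T1 = [1/2 0 0; 0 -1 0; 0 0 1]
T2·T1 = [5/26 12/13 0; 6/13 -5/13 0; 0 0 1]
T3·…·T1 = [5/26 12/13 -1; 6/13 -5/13 -2; 0 0 1]
T4·…·T1 = [-60/169 -119/169 22/13; -119/338 120/169 19/13; 0 0 1]
T5·…·T1 = [-120/169 -238/169 44/13; 119/338 -120/169 -19/13; 0 0 1]
det M = 1; M⁻¹ = [-120/169 238/169 58/13; -119/338 -120/169 2/13; 0 0 1]
M⁻¹ · (2204/507, -645/169)ᵀ = (-4, 4/3)ᵀ

p = (-4, 4/3)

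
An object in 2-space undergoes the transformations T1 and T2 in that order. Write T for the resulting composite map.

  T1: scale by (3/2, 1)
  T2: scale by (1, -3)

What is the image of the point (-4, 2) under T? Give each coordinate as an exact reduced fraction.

T(p) = (-6, -6)

T1 scale by (3/2, 1): (-4, 2) → (-6, 2)
T2 scale by (1, -3): (-6, 2) → (-6, -6)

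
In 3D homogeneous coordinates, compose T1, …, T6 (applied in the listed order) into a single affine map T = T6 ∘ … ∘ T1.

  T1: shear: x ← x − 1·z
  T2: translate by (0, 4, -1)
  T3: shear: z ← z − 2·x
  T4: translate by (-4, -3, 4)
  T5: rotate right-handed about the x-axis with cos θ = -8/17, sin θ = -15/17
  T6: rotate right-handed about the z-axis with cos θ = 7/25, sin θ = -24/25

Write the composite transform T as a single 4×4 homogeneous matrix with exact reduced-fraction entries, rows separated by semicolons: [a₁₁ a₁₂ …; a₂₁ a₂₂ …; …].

T = [-601/425 -192/425 961/425 412/425; -618/425 -56/425 723/425 1891/425; 16/17 -15/17 -24/17 -39/17; 0 0 0 1]

T1 = [1 0 -1 0; 0 1 0 0; 0 0 1 0; 0 0 0 1]
T2·T1 = [1 0 -1 0; 0 1 0 4; 0 0 1 -1; 0 0 0 1]
T3·…·T1 = [1 0 -1 0; 0 1 0 4; -2 0 3 -1; 0 0 0 1]
T4·…·T1 = [1 0 -1 -4; 0 1 0 1; -2 0 3 3; 0 0 0 1]
T5·…·T1 = [1 0 -1 -4; -30/17 -8/17 45/17 37/17; 16/17 -15/17 -24/17 -39/17; 0 0 0 1]
T6·…·T1 = [-601/425 -192/425 961/425 412/425; -618/425 -56/425 723/425 1891/425; 16/17 -15/17 -24/17 -39/17; 0 0 0 1]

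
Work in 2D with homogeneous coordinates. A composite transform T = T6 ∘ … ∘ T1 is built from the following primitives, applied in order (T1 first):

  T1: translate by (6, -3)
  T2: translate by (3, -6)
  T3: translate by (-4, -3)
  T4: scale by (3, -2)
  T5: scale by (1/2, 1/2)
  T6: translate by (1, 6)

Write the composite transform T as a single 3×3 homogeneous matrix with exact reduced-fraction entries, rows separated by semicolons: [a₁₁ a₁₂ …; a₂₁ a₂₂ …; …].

T = [3/2 0 17/2; 0 -1 18; 0 0 1]

T1 = [1 0 6; 0 1 -3; 0 0 1]
T2·T1 = [1 0 9; 0 1 -9; 0 0 1]
T3·…·T1 = [1 0 5; 0 1 -12; 0 0 1]
T4·…·T1 = [3 0 15; 0 -2 24; 0 0 1]
T5·…·T1 = [3/2 0 15/2; 0 -1 12; 0 0 1]
T6·…·T1 = [3/2 0 17/2; 0 -1 18; 0 0 1]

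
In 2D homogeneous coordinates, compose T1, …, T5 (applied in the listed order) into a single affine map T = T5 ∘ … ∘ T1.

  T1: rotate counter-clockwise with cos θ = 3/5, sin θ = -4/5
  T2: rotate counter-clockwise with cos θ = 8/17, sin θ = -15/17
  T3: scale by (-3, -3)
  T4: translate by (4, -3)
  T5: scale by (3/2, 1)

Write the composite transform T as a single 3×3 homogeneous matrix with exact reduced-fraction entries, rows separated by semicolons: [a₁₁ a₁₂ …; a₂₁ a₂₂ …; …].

T = [162/85 -693/170 6; 231/85 108/85 -3; 0 0 1]

T1 = [3/5 4/5 0; -4/5 3/5 0; 0 0 1]
T2·T1 = [-36/85 77/85 0; -77/85 -36/85 0; 0 0 1]
T3·…·T1 = [108/85 -231/85 0; 231/85 108/85 0; 0 0 1]
T4·…·T1 = [108/85 -231/85 4; 231/85 108/85 -3; 0 0 1]
T5·…·T1 = [162/85 -693/170 6; 231/85 108/85 -3; 0 0 1]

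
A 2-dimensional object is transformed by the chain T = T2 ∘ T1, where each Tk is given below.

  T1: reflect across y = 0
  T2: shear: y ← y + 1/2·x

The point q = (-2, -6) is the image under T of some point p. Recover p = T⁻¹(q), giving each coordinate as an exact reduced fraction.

p = (-2, 5)

T1 = [1 0 0; 0 -1 0; 0 0 1]
T2·T1 = [1 0 0; 1/2 -1 0; 0 0 1]
det M = -1; M⁻¹ = [1 0 0; 1/2 -1 0; 0 0 1]
M⁻¹ · (-2, -6)ᵀ = (-2, 5)ᵀ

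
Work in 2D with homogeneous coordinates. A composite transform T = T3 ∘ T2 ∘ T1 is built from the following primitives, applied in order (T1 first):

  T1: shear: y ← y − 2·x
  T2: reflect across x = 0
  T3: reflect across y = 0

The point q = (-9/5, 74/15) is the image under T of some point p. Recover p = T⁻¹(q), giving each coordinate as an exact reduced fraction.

T1 = [1 0 0; -2 1 0; 0 0 1]
T2·T1 = [-1 0 0; -2 1 0; 0 0 1]
T3·…·T1 = [-1 0 0; 2 -1 0; 0 0 1]
det M = 1; M⁻¹ = [-1 0 0; -2 -1 0; 0 0 1]
M⁻¹ · (-9/5, 74/15)ᵀ = (9/5, -4/3)ᵀ

p = (9/5, -4/3)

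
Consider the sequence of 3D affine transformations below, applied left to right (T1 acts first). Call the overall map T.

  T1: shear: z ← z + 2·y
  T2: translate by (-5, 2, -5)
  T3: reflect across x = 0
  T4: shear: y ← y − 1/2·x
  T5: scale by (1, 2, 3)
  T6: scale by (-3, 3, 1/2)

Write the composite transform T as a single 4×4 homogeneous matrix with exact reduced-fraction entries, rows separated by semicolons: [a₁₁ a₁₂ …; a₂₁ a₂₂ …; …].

T1 = [1 0 0 0; 0 1 0 0; 0 2 1 0; 0 0 0 1]
T2·T1 = [1 0 0 -5; 0 1 0 2; 0 2 1 -5; 0 0 0 1]
T3·…·T1 = [-1 0 0 5; 0 1 0 2; 0 2 1 -5; 0 0 0 1]
T4·…·T1 = [-1 0 0 5; 1/2 1 0 -1/2; 0 2 1 -5; 0 0 0 1]
T5·…·T1 = [-1 0 0 5; 1 2 0 -1; 0 6 3 -15; 0 0 0 1]
T6·…·T1 = [3 0 0 -15; 3 6 0 -3; 0 3 3/2 -15/2; 0 0 0 1]

T = [3 0 0 -15; 3 6 0 -3; 0 3 3/2 -15/2; 0 0 0 1]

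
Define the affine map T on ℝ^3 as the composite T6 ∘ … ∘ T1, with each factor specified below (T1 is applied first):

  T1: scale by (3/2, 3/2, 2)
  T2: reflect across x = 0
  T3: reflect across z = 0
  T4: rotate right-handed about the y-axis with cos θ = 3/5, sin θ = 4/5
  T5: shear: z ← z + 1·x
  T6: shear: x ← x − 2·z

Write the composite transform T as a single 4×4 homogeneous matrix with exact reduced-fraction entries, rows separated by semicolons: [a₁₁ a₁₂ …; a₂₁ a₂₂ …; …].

T = [-3/2 0 4 0; 0 3/2 0 0; 3/10 0 -14/5 0; 0 0 0 1]

T1 = [3/2 0 0 0; 0 3/2 0 0; 0 0 2 0; 0 0 0 1]
T2·T1 = [-3/2 0 0 0; 0 3/2 0 0; 0 0 2 0; 0 0 0 1]
T3·…·T1 = [-3/2 0 0 0; 0 3/2 0 0; 0 0 -2 0; 0 0 0 1]
T4·…·T1 = [-9/10 0 -8/5 0; 0 3/2 0 0; 6/5 0 -6/5 0; 0 0 0 1]
T5·…·T1 = [-9/10 0 -8/5 0; 0 3/2 0 0; 3/10 0 -14/5 0; 0 0 0 1]
T6·…·T1 = [-3/2 0 4 0; 0 3/2 0 0; 3/10 0 -14/5 0; 0 0 0 1]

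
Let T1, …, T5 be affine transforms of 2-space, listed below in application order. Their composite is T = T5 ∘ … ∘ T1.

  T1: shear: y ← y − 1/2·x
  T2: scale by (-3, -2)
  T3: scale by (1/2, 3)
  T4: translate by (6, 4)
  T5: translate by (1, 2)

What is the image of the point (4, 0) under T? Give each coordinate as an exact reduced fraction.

T1 shear: y ← y − 1/2·x: (4, 0) → (4, -2)
T2 scale by (-3, -2): (4, -2) → (-12, 4)
T3 scale by (1/2, 3): (-12, 4) → (-6, 12)
T4 translate by (6, 4): (-6, 12) → (0, 16)
T5 translate by (1, 2): (0, 16) → (1, 18)

T(p) = (1, 18)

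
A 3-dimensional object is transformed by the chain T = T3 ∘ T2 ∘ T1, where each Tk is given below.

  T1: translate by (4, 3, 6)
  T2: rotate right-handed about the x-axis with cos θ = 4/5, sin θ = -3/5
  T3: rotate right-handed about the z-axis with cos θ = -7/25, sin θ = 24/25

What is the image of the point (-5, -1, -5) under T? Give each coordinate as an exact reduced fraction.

T(p) = (-229/125, -197/125, -2/5)

T1 translate by (4, 3, 6): (-5, -1, -5) → (-1, 2, 1)
T2 rotate right-handed about the x-axis with cos θ = 4/5, sin θ = -3/5: (-1, 2, 1) → (-1, 11/5, -2/5)
T3 rotate right-handed about the z-axis with cos θ = -7/25, sin θ = 24/25: (-1, 11/5, -2/5) → (-229/125, -197/125, -2/5)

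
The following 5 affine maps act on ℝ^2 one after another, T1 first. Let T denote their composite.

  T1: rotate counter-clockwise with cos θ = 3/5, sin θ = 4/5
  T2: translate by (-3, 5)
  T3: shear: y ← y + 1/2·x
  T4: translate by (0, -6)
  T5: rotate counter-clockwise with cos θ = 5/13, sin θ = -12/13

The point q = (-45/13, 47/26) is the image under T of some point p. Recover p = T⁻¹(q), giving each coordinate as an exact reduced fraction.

T1 = [3/5 -4/5 0; 4/5 3/5 0; 0 0 1]
T2·T1 = [3/5 -4/5 -3; 4/5 3/5 5; 0 0 1]
T3·…·T1 = [3/5 -4/5 -3; 11/10 1/5 7/2; 0 0 1]
T4·…·T1 = [3/5 -4/5 -3; 11/10 1/5 -5/2; 0 0 1]
T5·…·T1 = [81/65 -8/65 -45/13; -17/130 53/65 47/26; 0 0 1]
det M = 1; M⁻¹ = [53/65 8/65 13/5; 17/130 81/65 -9/5; 0 0 1]
M⁻¹ · (-45/13, 47/26)ᵀ = (0, 0)ᵀ

p = (0, 0)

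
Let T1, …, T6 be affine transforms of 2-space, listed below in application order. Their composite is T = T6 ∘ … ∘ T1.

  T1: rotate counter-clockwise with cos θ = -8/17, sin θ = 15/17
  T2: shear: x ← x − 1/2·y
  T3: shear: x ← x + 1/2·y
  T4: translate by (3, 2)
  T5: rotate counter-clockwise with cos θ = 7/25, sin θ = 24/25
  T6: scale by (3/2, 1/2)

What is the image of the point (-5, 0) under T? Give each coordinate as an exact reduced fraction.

T(p) = (4863/850, 1897/850)

T1 rotate counter-clockwise with cos θ = -8/17, sin θ = 15/17: (-5, 0) → (40/17, -75/17)
T2 shear: x ← x − 1/2·y: (40/17, -75/17) → (155/34, -75/17)
T3 shear: x ← x + 1/2·y: (155/34, -75/17) → (40/17, -75/17)
T4 translate by (3, 2): (40/17, -75/17) → (91/17, -41/17)
T5 rotate counter-clockwise with cos θ = 7/25, sin θ = 24/25: (91/17, -41/17) → (1621/425, 1897/425)
T6 scale by (3/2, 1/2): (1621/425, 1897/425) → (4863/850, 1897/850)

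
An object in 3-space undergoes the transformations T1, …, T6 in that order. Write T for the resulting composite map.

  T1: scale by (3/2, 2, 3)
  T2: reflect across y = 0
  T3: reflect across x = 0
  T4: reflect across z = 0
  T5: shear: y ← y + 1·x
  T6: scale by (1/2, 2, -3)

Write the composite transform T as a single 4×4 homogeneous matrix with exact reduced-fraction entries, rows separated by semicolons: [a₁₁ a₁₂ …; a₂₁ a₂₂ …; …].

T1 = [3/2 0 0 0; 0 2 0 0; 0 0 3 0; 0 0 0 1]
T2·T1 = [3/2 0 0 0; 0 -2 0 0; 0 0 3 0; 0 0 0 1]
T3·…·T1 = [-3/2 0 0 0; 0 -2 0 0; 0 0 3 0; 0 0 0 1]
T4·…·T1 = [-3/2 0 0 0; 0 -2 0 0; 0 0 -3 0; 0 0 0 1]
T5·…·T1 = [-3/2 0 0 0; -3/2 -2 0 0; 0 0 -3 0; 0 0 0 1]
T6·…·T1 = [-3/4 0 0 0; -3 -4 0 0; 0 0 9 0; 0 0 0 1]

T = [-3/4 0 0 0; -3 -4 0 0; 0 0 9 0; 0 0 0 1]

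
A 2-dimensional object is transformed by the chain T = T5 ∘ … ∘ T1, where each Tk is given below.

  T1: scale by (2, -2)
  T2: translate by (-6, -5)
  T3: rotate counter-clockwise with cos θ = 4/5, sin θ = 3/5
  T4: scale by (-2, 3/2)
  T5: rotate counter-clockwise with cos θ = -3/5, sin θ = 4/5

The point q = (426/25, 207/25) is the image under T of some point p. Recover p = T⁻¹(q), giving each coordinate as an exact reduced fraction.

T1 = [2 0 0; 0 -2 0; 0 0 1]
T2·T1 = [2 0 -6; 0 -2 -5; 0 0 1]
T3·…·T1 = [8/5 6/5 -9/5; 6/5 -8/5 -38/5; 0 0 1]
T4·…·T1 = [-16/5 -12/5 18/5; 9/5 -12/5 -57/5; 0 0 1]
T5·…·T1 = [12/25 84/25 174/25; -91/25 -12/25 243/25; 0 0 1]
det M = 12; M⁻¹ = [-1/25 -7/25 3; 91/300 1/25 -5/2; 0 0 1]
M⁻¹ · (426/25, 207/25)ᵀ = (0, 3)ᵀ

p = (0, 3)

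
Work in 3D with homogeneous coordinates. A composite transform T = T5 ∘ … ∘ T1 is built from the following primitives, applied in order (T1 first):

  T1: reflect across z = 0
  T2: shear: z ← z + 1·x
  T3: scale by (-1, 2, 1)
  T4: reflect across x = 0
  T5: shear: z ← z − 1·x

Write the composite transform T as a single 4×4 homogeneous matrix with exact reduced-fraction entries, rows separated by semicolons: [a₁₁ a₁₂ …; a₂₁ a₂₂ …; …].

T = [1 0 0 0; 0 2 0 0; 0 0 -1 0; 0 0 0 1]

T1 = [1 0 0 0; 0 1 0 0; 0 0 -1 0; 0 0 0 1]
T2·T1 = [1 0 0 0; 0 1 0 0; 1 0 -1 0; 0 0 0 1]
T3·…·T1 = [-1 0 0 0; 0 2 0 0; 1 0 -1 0; 0 0 0 1]
T4·…·T1 = [1 0 0 0; 0 2 0 0; 1 0 -1 0; 0 0 0 1]
T5·…·T1 = [1 0 0 0; 0 2 0 0; 0 0 -1 0; 0 0 0 1]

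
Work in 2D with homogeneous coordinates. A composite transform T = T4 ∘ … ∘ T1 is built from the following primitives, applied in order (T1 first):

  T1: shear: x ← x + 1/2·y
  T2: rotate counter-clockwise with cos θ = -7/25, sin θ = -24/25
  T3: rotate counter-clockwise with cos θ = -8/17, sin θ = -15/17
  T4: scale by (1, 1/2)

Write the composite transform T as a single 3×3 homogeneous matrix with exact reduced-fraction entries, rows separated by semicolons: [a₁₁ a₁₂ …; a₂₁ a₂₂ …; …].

T1 = [1 1/2 0; 0 1 0; 0 0 1]
T2·T1 = [-7/25 41/50 0; -24/25 -19/25 0; 0 0 1]
T3·…·T1 = [-304/425 -449/425 0; 297/425 -311/850 0; 0 0 1]
T4·…·T1 = [-304/425 -449/425 0; 297/850 -311/1700 0; 0 0 1]

T = [-304/425 -449/425 0; 297/850 -311/1700 0; 0 0 1]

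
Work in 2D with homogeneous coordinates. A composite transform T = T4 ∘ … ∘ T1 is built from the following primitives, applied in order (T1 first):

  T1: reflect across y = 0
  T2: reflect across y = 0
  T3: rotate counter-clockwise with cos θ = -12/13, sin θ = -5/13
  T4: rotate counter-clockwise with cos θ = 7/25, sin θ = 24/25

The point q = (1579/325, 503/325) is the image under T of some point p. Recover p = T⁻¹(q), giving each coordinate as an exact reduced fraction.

T1 = [1 0 0; 0 -1 0; 0 0 1]
T2·T1 = [1 0 0; 0 1 0; 0 0 1]
T3·…·T1 = [-12/13 5/13 0; -5/13 -12/13 0; 0 0 1]
T4·…·T1 = [36/325 323/325 0; -323/325 36/325 0; 0 0 1]
det M = 1; M⁻¹ = [36/325 -323/325 0; 323/325 36/325 0; 0 0 1]
M⁻¹ · (1579/325, 503/325)ᵀ = (-1, 5)ᵀ

p = (-1, 5)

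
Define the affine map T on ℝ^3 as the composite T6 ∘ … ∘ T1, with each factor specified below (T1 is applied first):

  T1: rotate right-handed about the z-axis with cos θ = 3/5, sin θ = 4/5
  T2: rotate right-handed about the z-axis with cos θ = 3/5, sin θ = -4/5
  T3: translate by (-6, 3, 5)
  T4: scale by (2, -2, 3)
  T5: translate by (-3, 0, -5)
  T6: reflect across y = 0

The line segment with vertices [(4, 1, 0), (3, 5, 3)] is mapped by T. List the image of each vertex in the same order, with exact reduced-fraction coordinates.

T1 rotate right-handed about the z-axis with cos θ = 3/5, sin θ = 4/5: (4, 1, 0) → (8/5, 19/5, 0); (3, 5, 3) → (-11/5, 27/5, 3)
T2 rotate right-handed about the z-axis with cos θ = 3/5, sin θ = -4/5: (8/5, 19/5, 0) → (4, 1, 0); (-11/5, 27/5, 3) → (3, 5, 3)
T3 translate by (-6, 3, 5): (4, 1, 0) → (-2, 4, 5); (3, 5, 3) → (-3, 8, 8)
T4 scale by (2, -2, 3): (-2, 4, 5) → (-4, -8, 15); (-3, 8, 8) → (-6, -16, 24)
T5 translate by (-3, 0, -5): (-4, -8, 15) → (-7, -8, 10); (-6, -16, 24) → (-9, -16, 19)
T6 reflect across y = 0: (-7, -8, 10) → (-7, 8, 10); (-9, -16, 19) → (-9, 16, 19)

image vertices: (-7, 8, 10), (-9, 16, 19)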